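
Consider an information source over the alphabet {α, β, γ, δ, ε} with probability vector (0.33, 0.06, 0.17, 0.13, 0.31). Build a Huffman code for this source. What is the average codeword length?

Repeatedly combine the two least-probable nodes; the expected code length is the sum of the merged weights.
merge 3/50 + 13/100 → 19/100
merge 17/100 + 19/100 → 9/25
merge 31/100 + 33/100 → 16/25
merge 9/25 + 16/25 → 1
L = 19/100 + 9/25 + 16/25 + 1 = 219/100 = 2.19 bits/symbol.

2.19 bits/symbol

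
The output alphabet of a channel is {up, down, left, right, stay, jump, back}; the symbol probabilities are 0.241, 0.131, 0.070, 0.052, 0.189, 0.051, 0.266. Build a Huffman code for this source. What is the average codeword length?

Repeatedly combine the two least-probable nodes; the expected code length is the sum of the merged weights.
merge 51/1000 + 13/250 → 103/1000
merge 7/100 + 103/1000 → 173/1000
merge 131/1000 + 173/1000 → 38/125
merge 189/1000 + 241/1000 → 43/100
merge 133/500 + 38/125 → 57/100
merge 43/100 + 57/100 → 1
L = 103/1000 + 173/1000 + 38/125 + 43/100 + 57/100 + 1 = 129/50 = 2.58 bits/symbol.

2.58 bits/symbol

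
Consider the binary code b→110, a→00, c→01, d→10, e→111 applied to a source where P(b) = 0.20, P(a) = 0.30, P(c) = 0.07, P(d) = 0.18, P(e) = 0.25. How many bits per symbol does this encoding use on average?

2.45 bits/symbol

L̄ = Σ pᵢ·ℓᵢ = 0.20·3 + 0.30·2 + 0.07·2 + 0.18·2 + 0.25·3 = 2.45 bits/symbol.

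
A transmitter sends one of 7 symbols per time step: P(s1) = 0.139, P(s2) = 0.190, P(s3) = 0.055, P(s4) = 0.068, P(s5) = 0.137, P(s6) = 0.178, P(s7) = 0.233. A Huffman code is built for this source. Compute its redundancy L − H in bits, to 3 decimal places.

0.029 bits

Entropy H = −Σ p log₂ p ≈ 2.6706 bits.
Huffman merges: 11/200+17/250→123/1000; 123/1000+137/1000→13/50; 139/1000+89/500→317/1000; 19/100+233/1000→423/1000; 13/50+317/1000→577/1000; 423/1000+577/1000→1. L = 27/10 ≈ 2.7000.
L − H = 2.7000 − 2.6706 = 0.029 bits.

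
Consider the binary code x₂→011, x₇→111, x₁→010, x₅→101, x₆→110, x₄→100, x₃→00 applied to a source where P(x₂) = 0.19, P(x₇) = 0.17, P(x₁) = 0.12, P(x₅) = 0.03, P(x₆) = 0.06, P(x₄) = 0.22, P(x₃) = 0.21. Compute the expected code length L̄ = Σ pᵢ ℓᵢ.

L̄ = Σ pᵢ·ℓᵢ = 0.19·3 + 0.17·3 + 0.12·3 + 0.03·3 + 0.06·3 + 0.22·3 + 0.21·2 = 2.79 bits/symbol.

2.79 bits/symbol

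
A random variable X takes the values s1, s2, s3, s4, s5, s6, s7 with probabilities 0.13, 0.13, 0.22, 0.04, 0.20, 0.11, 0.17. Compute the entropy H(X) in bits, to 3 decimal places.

H = −Σ pᵢ log₂ pᵢ.
−0.13·log₂(0.13) = 0.3826
−0.13·log₂(0.13) = 0.3826
−0.22·log₂(0.22) = 0.4806
−0.04·log₂(0.04) = 0.1858
−0.20·log₂(0.20) = 0.4644
−0.11·log₂(0.11) = 0.3503
−0.17·log₂(0.17) = 0.4346
Sum ≈ 2.6809 → 2.681 bits.

2.681 bits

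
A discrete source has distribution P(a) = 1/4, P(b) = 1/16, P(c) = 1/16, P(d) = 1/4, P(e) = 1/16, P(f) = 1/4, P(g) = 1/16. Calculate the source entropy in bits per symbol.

2.5 bits

Each probability is a power of 1/2, so log₂(1/p) is an integer.
H = Σ p·log₂(1/p) = 1/4·2 + 1/16·4 + 1/16·4 + 1/4·2 + 1/16·4 + 1/4·2 + 1/16·4 = 2.5 bits.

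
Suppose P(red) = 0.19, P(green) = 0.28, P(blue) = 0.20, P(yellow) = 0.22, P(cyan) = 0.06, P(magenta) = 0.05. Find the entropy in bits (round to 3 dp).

2.374 bits

H = −Σ pᵢ log₂ pᵢ.
−0.19·log₂(0.19) = 0.4552
−0.28·log₂(0.28) = 0.5142
−0.20·log₂(0.20) = 0.4644
−0.22·log₂(0.22) = 0.4806
−0.06·log₂(0.06) = 0.2435
−0.05·log₂(0.05) = 0.2161
Sum ≈ 2.3740 → 2.374 bits.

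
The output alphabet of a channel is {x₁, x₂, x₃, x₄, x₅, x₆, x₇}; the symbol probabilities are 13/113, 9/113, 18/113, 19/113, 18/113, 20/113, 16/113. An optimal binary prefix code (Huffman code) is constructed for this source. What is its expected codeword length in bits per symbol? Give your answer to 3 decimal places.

Repeatedly combine the two least-probable nodes; the expected code length is the sum of the merged weights.
merge 9/113 + 13/113 → 22/113
merge 16/113 + 18/113 → 34/113
merge 18/113 + 19/113 → 37/113
merge 20/113 + 22/113 → 42/113
merge 34/113 + 37/113 → 71/113
merge 42/113 + 71/113 → 1
L = 22/113 + 34/113 + 37/113 + 42/113 + 71/113 + 1 = 319/113 ≈ 2.823 bits/symbol.

2.823 bits/symbol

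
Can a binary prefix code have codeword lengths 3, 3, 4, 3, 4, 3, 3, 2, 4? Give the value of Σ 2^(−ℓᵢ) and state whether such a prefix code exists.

With common denominator 2^4 = 16: Σ 2^(−ℓᵢ) = 2/16 + 2/16 + 1/16 + 2/16 + 1/16 + 2/16 + 2/16 + 4/16 + 1/16 = 17/16 = 1.0625.
Kraft's inequality requires Σ ≤ 1; here Σ = 1.0625 > 1, so no such prefix code exists.

1.0625; no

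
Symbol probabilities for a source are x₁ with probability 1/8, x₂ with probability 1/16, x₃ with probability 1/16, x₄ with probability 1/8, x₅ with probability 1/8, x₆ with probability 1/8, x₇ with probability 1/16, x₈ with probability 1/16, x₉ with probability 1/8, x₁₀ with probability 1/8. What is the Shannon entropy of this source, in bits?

3.25 bits

Each probability is a power of 1/2, so log₂(1/p) is an integer.
H = Σ p·log₂(1/p) = 1/8·3 + 1/16·4 + 1/16·4 + 1/8·3 + 1/8·3 + 1/8·3 + 1/16·4 + 1/16·4 + 1/8·3 + 1/8·3 = 3.25 bits.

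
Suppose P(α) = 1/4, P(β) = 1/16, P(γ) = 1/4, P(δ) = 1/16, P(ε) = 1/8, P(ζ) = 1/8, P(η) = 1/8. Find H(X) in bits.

2.625 bits

Each probability is a power of 1/2, so log₂(1/p) is an integer.
H = Σ p·log₂(1/p) = 1/4·2 + 1/16·4 + 1/4·2 + 1/16·4 + 1/8·3 + 1/8·3 + 1/8·3 = 2.625 bits.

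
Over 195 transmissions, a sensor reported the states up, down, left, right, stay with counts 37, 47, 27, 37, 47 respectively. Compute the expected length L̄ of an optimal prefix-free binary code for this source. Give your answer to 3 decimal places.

2.328 bits/symbol

Probabilities are the counts divided by 195.
Repeatedly combine the two least-probable nodes; the expected code length is the sum of the merged weights.
merge 9/65 + 37/195 → 64/195
merge 37/195 + 47/195 → 28/65
merge 47/195 + 64/195 → 37/65
merge 28/65 + 37/65 → 1
L = 64/195 + 28/65 + 37/65 + 1 = 454/195 ≈ 2.328 bits/symbol.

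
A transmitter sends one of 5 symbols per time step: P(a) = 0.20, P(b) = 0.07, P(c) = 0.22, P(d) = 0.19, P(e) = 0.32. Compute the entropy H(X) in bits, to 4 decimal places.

H = −Σ pᵢ log₂ pᵢ.
−0.20·log₂(0.20) = 0.4644
−0.07·log₂(0.07) = 0.2686
−0.22·log₂(0.22) = 0.4806
−0.19·log₂(0.19) = 0.4552
−0.32·log₂(0.32) = 0.5260
Sum ≈ 2.1948 → 2.1948 bits.

2.1948 bits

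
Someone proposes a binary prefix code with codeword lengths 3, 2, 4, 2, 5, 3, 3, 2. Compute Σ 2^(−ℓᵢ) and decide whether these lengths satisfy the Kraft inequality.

1.21875; no

With common denominator 2^5 = 32: Σ 2^(−ℓᵢ) = 4/32 + 8/32 + 2/32 + 8/32 + 1/32 + 4/32 + 4/32 + 8/32 = 39/32 = 1.21875.
Kraft's inequality requires Σ ≤ 1; here Σ = 1.21875 > 1, so no such prefix code exists.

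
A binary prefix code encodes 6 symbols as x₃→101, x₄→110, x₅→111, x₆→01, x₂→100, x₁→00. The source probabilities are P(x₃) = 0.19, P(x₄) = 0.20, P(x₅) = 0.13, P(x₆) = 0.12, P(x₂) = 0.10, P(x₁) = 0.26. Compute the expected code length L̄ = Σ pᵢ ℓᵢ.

L̄ = Σ pᵢ·ℓᵢ = 0.19·3 + 0.20·3 + 0.13·3 + 0.12·2 + 0.10·3 + 0.26·2 = 2.62 bits/symbol.

2.62 bits/symbol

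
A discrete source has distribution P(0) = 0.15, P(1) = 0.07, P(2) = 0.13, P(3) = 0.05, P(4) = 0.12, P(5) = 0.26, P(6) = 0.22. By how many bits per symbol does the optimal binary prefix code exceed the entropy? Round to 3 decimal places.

Entropy H = −Σ p log₂ p ≈ 2.6308 bits.
Huffman merges: 1/20+7/100→3/25; 3/25+3/25→6/25; 13/100+3/20→7/25; 11/50+6/25→23/50; 13/50+7/25→27/50; 23/50+27/50→1. L = 66/25 ≈ 2.6400.
L − H = 2.6400 − 2.6308 = 0.009 bits.

0.009 bits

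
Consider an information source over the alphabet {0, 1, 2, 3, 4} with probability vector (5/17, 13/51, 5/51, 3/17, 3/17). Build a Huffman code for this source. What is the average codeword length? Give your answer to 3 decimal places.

2.275 bits/symbol

Repeatedly combine the two least-probable nodes; the expected code length is the sum of the merged weights.
merge 5/51 + 3/17 → 14/51
merge 3/17 + 13/51 → 22/51
merge 14/51 + 5/17 → 29/51
merge 22/51 + 29/51 → 1
L = 14/51 + 22/51 + 29/51 + 1 = 116/51 ≈ 2.275 bits/symbol.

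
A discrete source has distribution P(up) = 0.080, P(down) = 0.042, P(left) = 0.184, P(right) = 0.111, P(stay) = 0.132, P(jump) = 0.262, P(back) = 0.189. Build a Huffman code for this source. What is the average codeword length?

2.671 bits/symbol

Repeatedly combine the two least-probable nodes; the expected code length is the sum of the merged weights.
merge 21/500 + 2/25 → 61/500
merge 111/1000 + 61/500 → 233/1000
merge 33/250 + 23/125 → 79/250
merge 189/1000 + 233/1000 → 211/500
merge 131/500 + 79/250 → 289/500
merge 211/500 + 289/500 → 1
L = 61/500 + 233/1000 + 79/250 + 211/500 + 289/500 + 1 = 2671/1000 = 2.671 bits/symbol.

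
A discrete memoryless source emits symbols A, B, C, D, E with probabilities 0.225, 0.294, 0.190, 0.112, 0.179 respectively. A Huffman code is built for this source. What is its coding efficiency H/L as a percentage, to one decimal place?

98.5%

Entropy H = −Σ p log₂ p ≈ 2.2567 bits.
Huffman merges: 14/125+179/1000→291/1000; 19/100+9/40→83/200; 291/1000+147/500→117/200; 83/200+117/200→1. L = 2291/1000 ≈ 2.2910.
Efficiency = H/L = 2.2567/2.2910 = 98.5%.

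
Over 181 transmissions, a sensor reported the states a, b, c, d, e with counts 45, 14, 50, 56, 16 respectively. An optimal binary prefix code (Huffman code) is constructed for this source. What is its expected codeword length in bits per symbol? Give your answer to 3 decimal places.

2.166 bits/symbol

Probabilities are the counts divided by 181.
Repeatedly combine the two least-probable nodes; the expected code length is the sum of the merged weights.
merge 14/181 + 16/181 → 30/181
merge 30/181 + 45/181 → 75/181
merge 50/181 + 56/181 → 106/181
merge 75/181 + 106/181 → 1
L = 30/181 + 75/181 + 106/181 + 1 = 392/181 ≈ 2.166 bits/symbol.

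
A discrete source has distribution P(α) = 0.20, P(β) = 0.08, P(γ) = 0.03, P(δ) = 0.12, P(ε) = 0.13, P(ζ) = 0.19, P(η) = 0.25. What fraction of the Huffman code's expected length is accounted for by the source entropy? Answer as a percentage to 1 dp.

98.2%

Entropy H = −Σ p log₂ p ≈ 2.6126 bits.
Huffman merges: 3/100+2/25→11/100; 11/100+3/25→23/100; 13/100+19/100→8/25; 1/5+23/100→43/100; 1/4+8/25→57/100; 43/100+57/100→1. L = 133/50 ≈ 2.6600.
Efficiency = H/L = 2.6126/2.6600 = 98.2%.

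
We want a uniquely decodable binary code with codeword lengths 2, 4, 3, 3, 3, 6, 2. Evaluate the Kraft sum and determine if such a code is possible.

0.953125; yes

With common denominator 2^6 = 64: Σ 2^(−ℓᵢ) = 16/64 + 4/64 + 8/64 + 8/64 + 8/64 + 1/64 + 16/64 = 61/64 = 0.953125.
Kraft's inequality requires Σ ≤ 1; here Σ = 0.953125 ≤ 1, so such a prefix code exists.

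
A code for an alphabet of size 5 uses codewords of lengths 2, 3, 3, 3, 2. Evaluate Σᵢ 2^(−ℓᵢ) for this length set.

With common denominator 2^3 = 8: Σ 2^(−ℓᵢ) = 2/8 + 1/8 + 1/8 + 1/8 + 2/8 = 7/8 = 0.875.

0.875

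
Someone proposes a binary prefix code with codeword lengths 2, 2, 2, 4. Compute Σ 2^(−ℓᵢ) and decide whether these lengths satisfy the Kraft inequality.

With common denominator 2^4 = 16: Σ 2^(−ℓᵢ) = 4/16 + 4/16 + 4/16 + 1/16 = 13/16 = 0.8125.
Kraft's inequality requires Σ ≤ 1; here Σ = 0.8125 ≤ 1, so such a prefix code exists.

0.8125; yes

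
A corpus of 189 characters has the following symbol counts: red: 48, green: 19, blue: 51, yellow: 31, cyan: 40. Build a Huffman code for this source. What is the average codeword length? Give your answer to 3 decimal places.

2.265 bits/symbol

Probabilities are the counts divided by 189.
Repeatedly combine the two least-probable nodes; the expected code length is the sum of the merged weights.
merge 19/189 + 31/189 → 50/189
merge 40/189 + 16/63 → 88/189
merge 50/189 + 17/63 → 101/189
merge 88/189 + 101/189 → 1
L = 50/189 + 88/189 + 101/189 + 1 = 428/189 ≈ 2.265 bits/symbol.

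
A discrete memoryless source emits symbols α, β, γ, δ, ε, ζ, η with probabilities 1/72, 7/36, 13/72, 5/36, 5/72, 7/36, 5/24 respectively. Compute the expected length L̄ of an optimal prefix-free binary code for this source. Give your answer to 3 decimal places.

Repeatedly combine the two least-probable nodes; the expected code length is the sum of the merged weights.
merge 1/72 + 5/72 → 1/12
merge 1/12 + 5/36 → 2/9
merge 13/72 + 7/36 → 3/8
merge 7/36 + 5/24 → 29/72
merge 2/9 + 3/8 → 43/72
merge 29/72 + 43/72 → 1
L = 1/12 + 2/9 + 3/8 + 29/72 + 43/72 + 1 = 193/72 ≈ 2.681 bits/symbol.

2.681 bits/symbol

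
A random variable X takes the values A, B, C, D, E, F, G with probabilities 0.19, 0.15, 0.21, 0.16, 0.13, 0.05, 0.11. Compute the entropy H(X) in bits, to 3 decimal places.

2.711 bits

H = −Σ pᵢ log₂ pᵢ.
−0.19·log₂(0.19) = 0.4552
−0.15·log₂(0.15) = 0.4105
−0.21·log₂(0.21) = 0.4728
−0.16·log₂(0.16) = 0.4230
−0.13·log₂(0.13) = 0.3826
−0.05·log₂(0.05) = 0.2161
−0.11·log₂(0.11) = 0.3503
Sum ≈ 2.7106 → 2.711 bits.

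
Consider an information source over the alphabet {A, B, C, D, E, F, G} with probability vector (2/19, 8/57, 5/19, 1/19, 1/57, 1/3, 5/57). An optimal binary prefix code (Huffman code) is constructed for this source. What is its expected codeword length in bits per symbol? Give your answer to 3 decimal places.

2.474 bits/symbol

Repeatedly combine the two least-probable nodes; the expected code length is the sum of the merged weights.
merge 1/57 + 1/19 → 4/57
merge 4/57 + 5/57 → 3/19
merge 2/19 + 8/57 → 14/57
merge 3/19 + 14/57 → 23/57
merge 5/19 + 1/3 → 34/57
merge 23/57 + 34/57 → 1
L = 4/57 + 3/19 + 14/57 + 23/57 + 34/57 + 1 = 47/19 ≈ 2.474 bits/symbol.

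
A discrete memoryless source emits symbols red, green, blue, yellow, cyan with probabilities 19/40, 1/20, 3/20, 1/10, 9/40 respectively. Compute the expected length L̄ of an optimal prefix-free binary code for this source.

1.975 bits/symbol

Repeatedly combine the two least-probable nodes; the expected code length is the sum of the merged weights.
merge 1/20 + 1/10 → 3/20
merge 3/20 + 3/20 → 3/10
merge 9/40 + 3/10 → 21/40
merge 19/40 + 21/40 → 1
L = 3/20 + 3/10 + 21/40 + 1 = 79/40 = 1.975 bits/symbol.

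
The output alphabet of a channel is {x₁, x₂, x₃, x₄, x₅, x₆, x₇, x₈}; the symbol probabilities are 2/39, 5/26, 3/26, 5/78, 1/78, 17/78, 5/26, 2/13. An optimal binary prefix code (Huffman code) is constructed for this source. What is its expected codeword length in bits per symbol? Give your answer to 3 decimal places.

2.782 bits/symbol

Repeatedly combine the two least-probable nodes; the expected code length is the sum of the merged weights.
merge 1/78 + 2/39 → 5/78
merge 5/78 + 5/78 → 5/39
merge 3/26 + 5/39 → 19/78
merge 2/13 + 5/26 → 9/26
merge 5/26 + 17/78 → 16/39
merge 19/78 + 9/26 → 23/39
merge 16/39 + 23/39 → 1
L = 5/78 + 5/39 + 19/78 + 9/26 + 16/39 + 23/39 + 1 = 217/78 ≈ 2.782 bits/symbol.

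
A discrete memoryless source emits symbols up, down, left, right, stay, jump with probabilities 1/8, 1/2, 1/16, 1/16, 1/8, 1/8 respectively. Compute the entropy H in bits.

Each probability is a power of 1/2, so log₂(1/p) is an integer.
H = Σ p·log₂(1/p) = 1/8·3 + 1/2·1 + 1/16·4 + 1/16·4 + 1/8·3 + 1/8·3 = 2.125 bits.

2.125 bits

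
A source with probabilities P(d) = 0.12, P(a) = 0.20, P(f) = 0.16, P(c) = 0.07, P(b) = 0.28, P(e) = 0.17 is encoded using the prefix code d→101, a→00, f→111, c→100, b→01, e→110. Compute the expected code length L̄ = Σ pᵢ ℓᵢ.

2.52 bits/symbol

L̄ = Σ pᵢ·ℓᵢ = 0.12·3 + 0.20·2 + 0.16·3 + 0.07·3 + 0.28·2 + 0.17·3 = 2.52 bits/symbol.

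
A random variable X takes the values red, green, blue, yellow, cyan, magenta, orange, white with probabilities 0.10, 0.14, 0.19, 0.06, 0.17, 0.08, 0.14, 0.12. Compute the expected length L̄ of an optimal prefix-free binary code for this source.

Repeatedly combine the two least-probable nodes; the expected code length is the sum of the merged weights.
merge 3/50 + 2/25 → 7/50
merge 1/10 + 3/25 → 11/50
merge 7/50 + 7/50 → 7/25
merge 7/50 + 17/100 → 31/100
merge 19/100 + 11/50 → 41/100
merge 7/25 + 31/100 → 59/100
merge 41/100 + 59/100 → 1
L = 7/50 + 11/50 + 7/25 + 31/100 + 41/100 + 59/100 + 1 = 59/20 = 2.95 bits/symbol.

2.95 bits/symbol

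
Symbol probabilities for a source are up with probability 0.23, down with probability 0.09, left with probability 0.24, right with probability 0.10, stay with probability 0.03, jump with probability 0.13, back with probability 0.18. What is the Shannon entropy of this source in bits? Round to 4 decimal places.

H = −Σ pᵢ log₂ pᵢ.
−0.23·log₂(0.23) = 0.4877
−0.09·log₂(0.09) = 0.3127
−0.24·log₂(0.24) = 0.4941
−0.10·log₂(0.10) = 0.3322
−0.03·log₂(0.03) = 0.1518
−0.13·log₂(0.13) = 0.3826
−0.18·log₂(0.18) = 0.4453
Sum ≈ 2.6064 → 2.6064 bits.

2.6064 bits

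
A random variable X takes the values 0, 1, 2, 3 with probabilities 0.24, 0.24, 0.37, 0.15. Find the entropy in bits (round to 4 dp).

1.9295 bits

H = −Σ pᵢ log₂ pᵢ.
−0.24·log₂(0.24) = 0.4941
−0.24·log₂(0.24) = 0.4941
−0.37·log₂(0.37) = 0.5307
−0.15·log₂(0.15) = 0.4105
Sum ≈ 1.9295 → 1.9295 bits.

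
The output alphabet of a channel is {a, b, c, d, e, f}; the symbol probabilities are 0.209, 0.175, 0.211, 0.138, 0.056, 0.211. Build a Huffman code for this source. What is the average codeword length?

2.563 bits/symbol

Repeatedly combine the two least-probable nodes; the expected code length is the sum of the merged weights.
merge 7/125 + 69/500 → 97/500
merge 7/40 + 97/500 → 369/1000
merge 209/1000 + 211/1000 → 21/50
merge 211/1000 + 369/1000 → 29/50
merge 21/50 + 29/50 → 1
L = 97/500 + 369/1000 + 21/50 + 29/50 + 1 = 2563/1000 = 2.563 bits/symbol.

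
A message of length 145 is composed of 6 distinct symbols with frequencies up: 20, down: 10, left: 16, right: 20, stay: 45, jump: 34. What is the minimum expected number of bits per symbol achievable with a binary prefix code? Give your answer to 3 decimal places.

Probabilities are the counts divided by 145.
Repeatedly combine the two least-probable nodes; the expected code length is the sum of the merged weights.
merge 2/29 + 16/145 → 26/145
merge 4/29 + 4/29 → 8/29
merge 26/145 + 34/145 → 12/29
merge 8/29 + 9/29 → 17/29
merge 12/29 + 17/29 → 1
L = 26/145 + 8/29 + 12/29 + 17/29 + 1 = 356/145 ≈ 2.455 bits/symbol.

2.455 bits/symbol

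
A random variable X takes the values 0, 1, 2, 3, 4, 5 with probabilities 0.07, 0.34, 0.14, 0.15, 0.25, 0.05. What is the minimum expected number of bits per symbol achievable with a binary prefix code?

Repeatedly combine the two least-probable nodes; the expected code length is the sum of the merged weights.
merge 1/20 + 7/100 → 3/25
merge 3/25 + 7/50 → 13/50
merge 3/20 + 1/4 → 2/5
merge 13/50 + 17/50 → 3/5
merge 2/5 + 3/5 → 1
L = 3/25 + 13/50 + 2/5 + 3/5 + 1 = 119/50 = 2.38 bits/symbol.

2.38 bits/symbol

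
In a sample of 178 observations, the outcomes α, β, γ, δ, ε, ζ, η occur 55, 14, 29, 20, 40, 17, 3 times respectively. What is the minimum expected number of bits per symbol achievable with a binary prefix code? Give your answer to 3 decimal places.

Probabilities are the counts divided by 178.
Repeatedly combine the two least-probable nodes; the expected code length is the sum of the merged weights.
merge 3/178 + 7/89 → 17/178
merge 17/178 + 17/178 → 17/89
merge 10/89 + 29/178 → 49/178
merge 17/89 + 20/89 → 37/89
merge 49/178 + 55/178 → 52/89
merge 37/89 + 52/89 → 1
L = 17/178 + 17/89 + 49/178 + 37/89 + 52/89 + 1 = 228/89 ≈ 2.562 bits/symbol.

2.562 bits/symbol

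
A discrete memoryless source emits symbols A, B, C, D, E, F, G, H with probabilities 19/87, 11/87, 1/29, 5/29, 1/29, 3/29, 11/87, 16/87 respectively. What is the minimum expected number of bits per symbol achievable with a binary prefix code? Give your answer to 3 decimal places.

2.839 bits/symbol

Repeatedly combine the two least-probable nodes; the expected code length is the sum of the merged weights.
merge 1/29 + 1/29 → 2/29
merge 2/29 + 3/29 → 5/29
merge 11/87 + 11/87 → 22/87
merge 5/29 + 5/29 → 10/29
merge 16/87 + 19/87 → 35/87
merge 22/87 + 10/29 → 52/87
merge 35/87 + 52/87 → 1
L = 2/29 + 5/29 + 22/87 + 10/29 + 35/87 + 52/87 + 1 = 247/87 ≈ 2.839 bits/symbol.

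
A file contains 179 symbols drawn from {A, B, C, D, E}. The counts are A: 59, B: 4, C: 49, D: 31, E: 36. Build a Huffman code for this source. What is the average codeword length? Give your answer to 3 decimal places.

Probabilities are the counts divided by 179.
Repeatedly combine the two least-probable nodes; the expected code length is the sum of the merged weights.
merge 4/179 + 31/179 → 35/179
merge 35/179 + 36/179 → 71/179
merge 49/179 + 59/179 → 108/179
merge 71/179 + 108/179 → 1
L = 35/179 + 71/179 + 108/179 + 1 = 393/179 ≈ 2.196 bits/symbol.

2.196 bits/symbol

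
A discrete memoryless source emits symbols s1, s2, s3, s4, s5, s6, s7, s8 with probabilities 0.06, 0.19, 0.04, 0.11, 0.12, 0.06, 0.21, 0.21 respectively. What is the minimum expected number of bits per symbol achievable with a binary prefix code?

Repeatedly combine the two least-probable nodes; the expected code length is the sum of the merged weights.
merge 1/25 + 3/50 → 1/10
merge 3/50 + 1/10 → 4/25
merge 11/100 + 3/25 → 23/100
merge 4/25 + 19/100 → 7/20
merge 21/100 + 21/100 → 21/50
merge 23/100 + 7/20 → 29/50
merge 21/50 + 29/50 → 1
L = 1/10 + 4/25 + 23/100 + 7/20 + 21/50 + 29/50 + 1 = 71/25 = 2.84 bits/symbol.

2.84 bits/symbol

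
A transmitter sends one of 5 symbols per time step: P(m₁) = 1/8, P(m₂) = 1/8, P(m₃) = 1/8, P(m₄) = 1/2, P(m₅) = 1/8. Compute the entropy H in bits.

Each probability is a power of 1/2, so log₂(1/p) is an integer.
H = Σ p·log₂(1/p) = 1/8·3 + 1/8·3 + 1/8·3 + 1/2·1 + 1/8·3 = 2 bits.

2 bits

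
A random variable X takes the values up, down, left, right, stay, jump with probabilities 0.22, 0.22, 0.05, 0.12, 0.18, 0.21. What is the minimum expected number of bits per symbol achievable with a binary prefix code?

2.52 bits/symbol

Repeatedly combine the two least-probable nodes; the expected code length is the sum of the merged weights.
merge 1/20 + 3/25 → 17/100
merge 17/100 + 9/50 → 7/20
merge 21/100 + 11/50 → 43/100
merge 11/50 + 7/20 → 57/100
merge 43/100 + 57/100 → 1
L = 17/100 + 7/20 + 43/100 + 57/100 + 1 = 63/25 = 2.52 bits/symbol.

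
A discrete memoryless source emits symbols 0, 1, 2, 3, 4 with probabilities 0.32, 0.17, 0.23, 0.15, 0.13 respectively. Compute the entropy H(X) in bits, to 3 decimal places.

2.241 bits

H = −Σ pᵢ log₂ pᵢ.
−0.32·log₂(0.32) = 0.5260
−0.17·log₂(0.17) = 0.4346
−0.23·log₂(0.23) = 0.4877
−0.15·log₂(0.15) = 0.4105
−0.13·log₂(0.13) = 0.3826
Sum ≈ 2.2415 → 2.241 bits.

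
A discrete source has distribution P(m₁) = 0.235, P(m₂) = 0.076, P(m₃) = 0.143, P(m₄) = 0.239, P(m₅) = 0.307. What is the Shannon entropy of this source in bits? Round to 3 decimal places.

2.191 bits

H = −Σ pᵢ log₂ pᵢ.
−0.235·log₂(0.235) = 0.4910
−0.076·log₂(0.076) = 0.2826
−0.143·log₂(0.143) = 0.4012
−0.239·log₂(0.239) = 0.4935
−0.307·log₂(0.307) = 0.5230
Sum ≈ 2.1913 → 2.191 bits.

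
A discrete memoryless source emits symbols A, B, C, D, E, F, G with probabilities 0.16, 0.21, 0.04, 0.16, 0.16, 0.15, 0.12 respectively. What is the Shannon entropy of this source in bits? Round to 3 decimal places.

H = −Σ pᵢ log₂ pᵢ.
−0.16·log₂(0.16) = 0.4230
−0.21·log₂(0.21) = 0.4728
−0.04·log₂(0.04) = 0.1858
−0.16·log₂(0.16) = 0.4230
−0.16·log₂(0.16) = 0.4230
−0.15·log₂(0.15) = 0.4105
−0.12·log₂(0.12) = 0.3671
Sum ≈ 2.7052 → 2.705 bits.

2.705 bits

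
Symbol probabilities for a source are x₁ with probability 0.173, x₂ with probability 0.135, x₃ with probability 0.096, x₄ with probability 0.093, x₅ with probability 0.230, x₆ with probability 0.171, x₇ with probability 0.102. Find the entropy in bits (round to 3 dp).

H = −Σ pᵢ log₂ pᵢ.
−0.173·log₂(0.173) = 0.4379
−0.135·log₂(0.135) = 0.3900
−0.096·log₂(0.096) = 0.3246
−0.093·log₂(0.093) = 0.3187
−0.230·log₂(0.230) = 0.4877
−0.171·log₂(0.171) = 0.4357
−0.102·log₂(0.102) = 0.3359
Sum ≈ 2.7304 → 2.730 bits.

2.730 bits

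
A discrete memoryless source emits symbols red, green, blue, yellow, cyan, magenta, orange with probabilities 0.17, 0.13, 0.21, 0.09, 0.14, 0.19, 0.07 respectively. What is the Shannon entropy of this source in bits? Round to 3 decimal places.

H = −Σ pᵢ log₂ pᵢ.
−0.17·log₂(0.17) = 0.4346
−0.13·log₂(0.13) = 0.3826
−0.21·log₂(0.21) = 0.4728
−0.09·log₂(0.09) = 0.3127
−0.14·log₂(0.14) = 0.3971
−0.19·log₂(0.19) = 0.4552
−0.07·log₂(0.07) = 0.2686
Sum ≈ 2.7236 → 2.724 bits.

2.724 bits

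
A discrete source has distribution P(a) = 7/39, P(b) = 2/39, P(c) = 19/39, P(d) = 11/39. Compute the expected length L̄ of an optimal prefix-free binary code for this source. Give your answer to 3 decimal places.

Repeatedly combine the two least-probable nodes; the expected code length is the sum of the merged weights.
merge 2/39 + 7/39 → 3/13
merge 3/13 + 11/39 → 20/39
merge 19/39 + 20/39 → 1
L = 3/13 + 20/39 + 1 = 68/39 ≈ 1.744 bits/symbol.

1.744 bits/symbol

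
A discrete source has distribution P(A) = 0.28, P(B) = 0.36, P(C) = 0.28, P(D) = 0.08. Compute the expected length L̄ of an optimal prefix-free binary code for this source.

2 bits/symbol

Repeatedly combine the two least-probable nodes; the expected code length is the sum of the merged weights.
merge 2/25 + 7/25 → 9/25
merge 7/25 + 9/25 → 16/25
merge 9/25 + 16/25 → 1
L = 9/25 + 16/25 + 1 = 2 bits/symbol.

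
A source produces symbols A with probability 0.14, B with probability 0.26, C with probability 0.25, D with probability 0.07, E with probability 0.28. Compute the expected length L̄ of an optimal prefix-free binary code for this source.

Repeatedly combine the two least-probable nodes; the expected code length is the sum of the merged weights.
merge 7/100 + 7/50 → 21/100
merge 21/100 + 1/4 → 23/50
merge 13/50 + 7/25 → 27/50
merge 23/50 + 27/50 → 1
L = 21/100 + 23/50 + 27/50 + 1 = 221/100 = 2.21 bits/symbol.

2.21 bits/symbol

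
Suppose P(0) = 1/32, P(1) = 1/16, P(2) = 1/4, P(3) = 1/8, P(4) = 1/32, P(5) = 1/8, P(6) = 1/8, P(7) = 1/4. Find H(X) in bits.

2.6875 bits

Each probability is a power of 1/2, so log₂(1/p) is an integer.
H = Σ p·log₂(1/p) = 1/32·5 + 1/16·4 + 1/4·2 + 1/8·3 + 1/32·5 + 1/8·3 + 1/8·3 + 1/4·2 = 2.6875 bits.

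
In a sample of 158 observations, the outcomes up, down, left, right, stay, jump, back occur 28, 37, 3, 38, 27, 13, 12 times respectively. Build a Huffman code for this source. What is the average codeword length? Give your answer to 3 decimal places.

Probabilities are the counts divided by 158.
Repeatedly combine the two least-probable nodes; the expected code length is the sum of the merged weights.
merge 3/158 + 6/79 → 15/158
merge 13/158 + 15/158 → 14/79
merge 27/158 + 14/79 → 55/158
merge 14/79 + 37/158 → 65/158
merge 19/79 + 55/158 → 93/158
merge 65/158 + 93/158 → 1
L = 15/158 + 14/79 + 55/158 + 65/158 + 93/158 + 1 = 207/79 ≈ 2.620 bits/symbol.

2.620 bits/symbol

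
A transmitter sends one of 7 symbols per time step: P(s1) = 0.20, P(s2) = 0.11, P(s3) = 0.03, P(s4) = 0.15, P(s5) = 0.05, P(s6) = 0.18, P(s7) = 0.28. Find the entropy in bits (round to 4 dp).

H = −Σ pᵢ log₂ pᵢ.
−0.20·log₂(0.20) = 0.4644
−0.11·log₂(0.11) = 0.3503
−0.03·log₂(0.03) = 0.1518
−0.15·log₂(0.15) = 0.4105
−0.05·log₂(0.05) = 0.2161
−0.18·log₂(0.18) = 0.4453
−0.28·log₂(0.28) = 0.5142
Sum ≈ 2.5526 → 2.5526 bits.

2.5526 bits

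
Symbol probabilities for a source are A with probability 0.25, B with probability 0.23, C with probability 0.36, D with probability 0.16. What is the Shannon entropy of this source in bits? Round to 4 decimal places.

H = −Σ pᵢ log₂ pᵢ.
−0.25·log₂(0.25) = 0.5000
−0.23·log₂(0.23) = 0.4877
−0.36·log₂(0.36) = 0.5306
−0.16·log₂(0.16) = 0.4230
Sum ≈ 1.9413 → 1.9413 bits.

1.9413 bits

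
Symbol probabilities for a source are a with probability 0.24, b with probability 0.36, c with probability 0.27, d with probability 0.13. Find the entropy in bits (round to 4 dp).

1.9174 bits

H = −Σ pᵢ log₂ pᵢ.
−0.24·log₂(0.24) = 0.4941
−0.36·log₂(0.36) = 0.5306
−0.27·log₂(0.27) = 0.5100
−0.13·log₂(0.13) = 0.3826
Sum ≈ 1.9174 → 1.9174 bits.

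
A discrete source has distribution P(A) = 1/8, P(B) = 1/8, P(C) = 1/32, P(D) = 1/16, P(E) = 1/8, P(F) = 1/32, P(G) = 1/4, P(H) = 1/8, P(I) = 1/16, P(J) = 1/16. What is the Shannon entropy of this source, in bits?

3.0625 bits

Each probability is a power of 1/2, so log₂(1/p) is an integer.
H = Σ p·log₂(1/p) = 1/8·3 + 1/8·3 + 1/32·5 + 1/16·4 + 1/8·3 + 1/32·5 + 1/4·2 + 1/8·3 + 1/16·4 + 1/16·4 = 3.0625 bits.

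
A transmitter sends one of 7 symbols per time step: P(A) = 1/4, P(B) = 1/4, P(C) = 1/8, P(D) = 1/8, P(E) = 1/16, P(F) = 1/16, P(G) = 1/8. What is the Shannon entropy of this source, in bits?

Each probability is a power of 1/2, so log₂(1/p) is an integer.
H = Σ p·log₂(1/p) = 1/4·2 + 1/4·2 + 1/8·3 + 1/8·3 + 1/16·4 + 1/16·4 + 1/8·3 = 2.625 bits.

2.625 bits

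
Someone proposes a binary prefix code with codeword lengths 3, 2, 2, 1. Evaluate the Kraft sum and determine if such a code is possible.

1.125; no

With common denominator 2^3 = 8: Σ 2^(−ℓᵢ) = 1/8 + 2/8 + 2/8 + 4/8 = 9/8 = 1.125.
Kraft's inequality requires Σ ≤ 1; here Σ = 1.125 > 1, so no such prefix code exists.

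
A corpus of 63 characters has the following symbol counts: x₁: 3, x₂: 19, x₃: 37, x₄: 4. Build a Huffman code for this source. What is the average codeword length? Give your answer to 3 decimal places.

1.524 bits/symbol

Probabilities are the counts divided by 63.
Repeatedly combine the two least-probable nodes; the expected code length is the sum of the merged weights.
merge 1/21 + 4/63 → 1/9
merge 1/9 + 19/63 → 26/63
merge 26/63 + 37/63 → 1
L = 1/9 + 26/63 + 1 = 32/21 ≈ 1.524 bits/symbol.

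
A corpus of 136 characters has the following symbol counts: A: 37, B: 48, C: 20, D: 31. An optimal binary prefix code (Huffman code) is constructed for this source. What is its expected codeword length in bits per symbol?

Probabilities are the counts divided by 136.
Repeatedly combine the two least-probable nodes; the expected code length is the sum of the merged weights.
merge 5/34 + 31/136 → 3/8
merge 37/136 + 6/17 → 5/8
merge 3/8 + 5/8 → 1
L = 3/8 + 5/8 + 1 = 2 bits/symbol.

2 bits/symbol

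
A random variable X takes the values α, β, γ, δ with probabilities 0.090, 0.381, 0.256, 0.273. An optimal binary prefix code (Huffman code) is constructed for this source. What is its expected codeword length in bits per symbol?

1.965 bits/symbol

Repeatedly combine the two least-probable nodes; the expected code length is the sum of the merged weights.
merge 9/100 + 32/125 → 173/500
merge 273/1000 + 173/500 → 619/1000
merge 381/1000 + 619/1000 → 1
L = 173/500 + 619/1000 + 1 = 393/200 = 1.965 bits/symbol.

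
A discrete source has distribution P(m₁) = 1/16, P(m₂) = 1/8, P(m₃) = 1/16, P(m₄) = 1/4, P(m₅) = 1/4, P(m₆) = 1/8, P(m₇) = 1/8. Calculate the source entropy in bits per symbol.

2.625 bits

Each probability is a power of 1/2, so log₂(1/p) is an integer.
H = Σ p·log₂(1/p) = 1/16·4 + 1/8·3 + 1/16·4 + 1/4·2 + 1/4·2 + 1/8·3 + 1/8·3 = 2.625 bits.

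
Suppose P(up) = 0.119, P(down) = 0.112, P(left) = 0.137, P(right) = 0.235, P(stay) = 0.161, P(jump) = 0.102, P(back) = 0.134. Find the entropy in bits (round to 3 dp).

H = −Σ pᵢ log₂ pᵢ.
−0.119·log₂(0.119) = 0.3654
−0.112·log₂(0.112) = 0.3537
−0.137·log₂(0.137) = 0.3929
−0.235·log₂(0.235) = 0.4910
−0.161·log₂(0.161) = 0.4242
−0.102·log₂(0.102) = 0.3359
−0.134·log₂(0.134) = 0.3886
Sum ≈ 2.7517 → 2.752 bits.

2.752 bits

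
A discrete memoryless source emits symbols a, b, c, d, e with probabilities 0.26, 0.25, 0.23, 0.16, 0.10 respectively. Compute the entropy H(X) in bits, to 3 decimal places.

H = −Σ pᵢ log₂ pᵢ.
−0.26·log₂(0.26) = 0.5053
−0.25·log₂(0.25) = 0.5000
−0.23·log₂(0.23) = 0.4877
−0.16·log₂(0.16) = 0.4230
−0.10·log₂(0.10) = 0.3322
Sum ≈ 2.2482 → 2.248 bits.

2.248 bits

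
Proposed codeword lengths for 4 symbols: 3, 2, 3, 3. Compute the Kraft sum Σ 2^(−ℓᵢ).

With common denominator 2^3 = 8: Σ 2^(−ℓᵢ) = 1/8 + 2/8 + 1/8 + 1/8 = 5/8 = 0.625.

0.625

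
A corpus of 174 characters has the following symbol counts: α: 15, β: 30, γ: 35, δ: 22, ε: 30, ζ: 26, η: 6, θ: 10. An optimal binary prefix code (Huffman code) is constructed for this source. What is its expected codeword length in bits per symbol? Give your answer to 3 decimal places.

2.891 bits/symbol

Probabilities are the counts divided by 174.
Repeatedly combine the two least-probable nodes; the expected code length is the sum of the merged weights.
merge 1/29 + 5/87 → 8/87
merge 5/58 + 8/87 → 31/174
merge 11/87 + 13/87 → 8/29
merge 5/29 + 5/29 → 10/29
merge 31/174 + 35/174 → 11/29
merge 8/29 + 10/29 → 18/29
merge 11/29 + 18/29 → 1
L = 8/87 + 31/174 + 8/29 + 10/29 + 11/29 + 18/29 + 1 = 503/174 ≈ 2.891 bits/symbol.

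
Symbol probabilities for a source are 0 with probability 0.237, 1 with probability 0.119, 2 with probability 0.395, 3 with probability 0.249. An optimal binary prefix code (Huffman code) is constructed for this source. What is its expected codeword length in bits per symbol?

1.961 bits/symbol

Repeatedly combine the two least-probable nodes; the expected code length is the sum of the merged weights.
merge 119/1000 + 237/1000 → 89/250
merge 249/1000 + 89/250 → 121/200
merge 79/200 + 121/200 → 1
L = 89/250 + 121/200 + 1 = 1961/1000 = 1.961 bits/symbol.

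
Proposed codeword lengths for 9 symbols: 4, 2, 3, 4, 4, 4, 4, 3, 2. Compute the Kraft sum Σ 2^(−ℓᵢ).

With common denominator 2^4 = 16: Σ 2^(−ℓᵢ) = 1/16 + 4/16 + 2/16 + 1/16 + 1/16 + 1/16 + 1/16 + 2/16 + 4/16 = 17/16 = 1.0625.

1.0625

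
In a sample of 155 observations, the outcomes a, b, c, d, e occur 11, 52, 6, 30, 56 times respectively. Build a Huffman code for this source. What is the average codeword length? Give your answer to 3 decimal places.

Probabilities are the counts divided by 155.
Repeatedly combine the two least-probable nodes; the expected code length is the sum of the merged weights.
merge 6/155 + 11/155 → 17/155
merge 17/155 + 6/31 → 47/155
merge 47/155 + 52/155 → 99/155
merge 56/155 + 99/155 → 1
L = 17/155 + 47/155 + 99/155 + 1 = 318/155 ≈ 2.052 bits/symbol.

2.052 bits/symbol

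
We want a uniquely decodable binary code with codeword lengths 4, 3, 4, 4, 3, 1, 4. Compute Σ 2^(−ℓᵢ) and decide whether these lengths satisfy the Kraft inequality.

1; yes

With common denominator 2^4 = 16: Σ 2^(−ℓᵢ) = 1/16 + 2/16 + 1/16 + 1/16 + 2/16 + 8/16 + 1/16 = 16/16 = 1.
Kraft's inequality requires Σ ≤ 1; here Σ = 1 ≤ 1, so such a prefix code exists.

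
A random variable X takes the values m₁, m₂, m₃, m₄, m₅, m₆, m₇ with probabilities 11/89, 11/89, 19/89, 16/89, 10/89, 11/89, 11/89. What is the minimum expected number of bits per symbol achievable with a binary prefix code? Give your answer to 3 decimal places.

2.787 bits/symbol

Repeatedly combine the two least-probable nodes; the expected code length is the sum of the merged weights.
merge 10/89 + 11/89 → 21/89
merge 11/89 + 11/89 → 22/89
merge 11/89 + 16/89 → 27/89
merge 19/89 + 21/89 → 40/89
merge 22/89 + 27/89 → 49/89
merge 40/89 + 49/89 → 1
L = 21/89 + 22/89 + 27/89 + 40/89 + 49/89 + 1 = 248/89 ≈ 2.787 bits/symbol.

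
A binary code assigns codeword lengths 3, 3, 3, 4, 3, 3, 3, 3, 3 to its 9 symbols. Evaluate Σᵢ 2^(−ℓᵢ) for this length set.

With common denominator 2^4 = 16: Σ 2^(−ℓᵢ) = 2/16 + 2/16 + 2/16 + 1/16 + 2/16 + 2/16 + 2/16 + 2/16 + 2/16 = 17/16 = 1.0625.

1.0625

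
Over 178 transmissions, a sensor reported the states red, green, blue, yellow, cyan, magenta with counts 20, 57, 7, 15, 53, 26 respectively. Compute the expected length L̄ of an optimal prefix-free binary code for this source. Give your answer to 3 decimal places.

2.360 bits/symbol

Probabilities are the counts divided by 178.
Repeatedly combine the two least-probable nodes; the expected code length is the sum of the merged weights.
merge 7/178 + 15/178 → 11/89
merge 10/89 + 11/89 → 21/89
merge 13/89 + 21/89 → 34/89
merge 53/178 + 57/178 → 55/89
merge 34/89 + 55/89 → 1
L = 11/89 + 21/89 + 34/89 + 55/89 + 1 = 210/89 ≈ 2.360 bits/symbol.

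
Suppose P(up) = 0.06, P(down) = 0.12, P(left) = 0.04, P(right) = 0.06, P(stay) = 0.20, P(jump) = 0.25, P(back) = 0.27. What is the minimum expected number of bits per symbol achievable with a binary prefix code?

2.54 bits/symbol

Repeatedly combine the two least-probable nodes; the expected code length is the sum of the merged weights.
merge 1/25 + 3/50 → 1/10
merge 3/50 + 1/10 → 4/25
merge 3/25 + 4/25 → 7/25
merge 1/5 + 1/4 → 9/20
merge 27/100 + 7/25 → 11/20
merge 9/20 + 11/20 → 1
L = 1/10 + 4/25 + 7/25 + 9/20 + 11/20 + 1 = 127/50 = 2.54 bits/symbol.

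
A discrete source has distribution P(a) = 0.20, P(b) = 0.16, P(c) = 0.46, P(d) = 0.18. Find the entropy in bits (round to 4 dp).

1.8480 bits

H = −Σ pᵢ log₂ pᵢ.
−0.20·log₂(0.20) = 0.4644
−0.16·log₂(0.16) = 0.4230
−0.46·log₂(0.46) = 0.5153
−0.18·log₂(0.18) = 0.4453
Sum ≈ 1.8480 → 1.8480 bits.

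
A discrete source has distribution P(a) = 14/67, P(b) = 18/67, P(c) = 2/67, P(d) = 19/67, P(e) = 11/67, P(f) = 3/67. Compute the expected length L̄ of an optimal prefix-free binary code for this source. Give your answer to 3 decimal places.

2.313 bits/symbol

Repeatedly combine the two least-probable nodes; the expected code length is the sum of the merged weights.
merge 2/67 + 3/67 → 5/67
merge 5/67 + 11/67 → 16/67
merge 14/67 + 16/67 → 30/67
merge 18/67 + 19/67 → 37/67
merge 30/67 + 37/67 → 1
L = 5/67 + 16/67 + 30/67 + 37/67 + 1 = 155/67 ≈ 2.313 bits/symbol.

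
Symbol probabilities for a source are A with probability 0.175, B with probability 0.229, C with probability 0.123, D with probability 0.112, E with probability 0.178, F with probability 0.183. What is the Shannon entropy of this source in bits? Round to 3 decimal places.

2.544 bits

H = −Σ pᵢ log₂ pᵢ.
−0.175·log₂(0.175) = 0.4401
−0.229·log₂(0.229) = 0.4870
−0.123·log₂(0.123) = 0.3719
−0.112·log₂(0.112) = 0.3537
−0.178·log₂(0.178) = 0.4432
−0.183·log₂(0.183) = 0.4484
Sum ≈ 2.5442 → 2.544 bits.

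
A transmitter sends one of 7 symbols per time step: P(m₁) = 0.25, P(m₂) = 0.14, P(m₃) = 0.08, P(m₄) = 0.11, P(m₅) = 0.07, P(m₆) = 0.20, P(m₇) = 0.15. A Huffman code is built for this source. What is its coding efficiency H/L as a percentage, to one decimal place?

99.3%

Entropy H = −Σ p log₂ p ≈ 2.6824 bits.
Huffman merges: 7/100+2/25→3/20; 11/100+7/50→1/4; 3/20+3/20→3/10; 1/5+1/4→9/20; 1/4+3/10→11/20; 9/20+11/20→1. L = 27/10 ≈ 2.7000.
Efficiency = H/L = 2.6824/2.7000 = 99.3%.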